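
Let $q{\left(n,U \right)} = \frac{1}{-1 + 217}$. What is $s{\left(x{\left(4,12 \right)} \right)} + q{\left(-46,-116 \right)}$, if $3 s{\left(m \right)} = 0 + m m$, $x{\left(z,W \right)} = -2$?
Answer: $\frac{289}{216} \approx 1.338$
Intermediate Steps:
$q{\left(n,U \right)} = \frac{1}{216}$
$s{\left(m \right)} = \frac{m^{2}}{3}$ ($s{\left(m \right)} = \frac{0 + m m}{3} = \frac{0 + m^{2}}{3} = \frac{m^{2}}{3}$)
$s{\left(x{\left(4,12 \right)} \right)} + q{\left(-46,-116 \right)} = \frac{\left(-2\right)^{2}}{3} + \frac{1}{216} = \frac{1}{3} \cdot 4 + \frac{1}{216} = \frac{4}{3} + \frac{1}{216} = \frac{289}{216}$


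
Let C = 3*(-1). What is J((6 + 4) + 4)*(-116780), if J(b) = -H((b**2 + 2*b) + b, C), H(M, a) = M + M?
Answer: 55587280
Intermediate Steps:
C = -3
H(M, a) = 2*M
J(b) = -6*b - 2*b**2 (J(b) = -2*((b**2 + 2*b) + b) = -2*(b**2 + 3*b) = -(2*b**2 + 6*b) = -6*b - 2*b**2)
J((6 + 4) + 4)*(-116780) = -2*((6 + 4) + 4)*(3 + ((6 + 4) + 4))*(-116780) = -2*(10 + 4)*(3 + (10 + 4))*(-116780) = -2*14*(3 + 14)*(-116780) = -2*14*17*(-116780) = -476*(-116780) = 55587280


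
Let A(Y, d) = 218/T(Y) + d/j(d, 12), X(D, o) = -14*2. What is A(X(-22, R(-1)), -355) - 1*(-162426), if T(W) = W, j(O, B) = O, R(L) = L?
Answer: 2273869/14 ≈ 1.6242e+5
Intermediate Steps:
X(D, o) = -28
A(Y, d) = 1 + 218/Y (A(Y, d) = 218/Y + d/d = 218/Y + 1 = 1 + 218/Y)
A(X(-22, R(-1)), -355) - 1*(-162426) = (218 - 28)/(-28) - 1*(-162426) = -1/28*190 + 162426 = -95/14 + 162426 = 2273869/14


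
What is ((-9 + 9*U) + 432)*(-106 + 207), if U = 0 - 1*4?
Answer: 39087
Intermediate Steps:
U = -4 (U = 0 - 4 = -4)
((-9 + 9*U) + 432)*(-106 + 207) = ((-9 + 9*(-4)) + 432)*(-106 + 207) = ((-9 - 36) + 432)*101 = (-45 + 432)*101 = 387*101 = 39087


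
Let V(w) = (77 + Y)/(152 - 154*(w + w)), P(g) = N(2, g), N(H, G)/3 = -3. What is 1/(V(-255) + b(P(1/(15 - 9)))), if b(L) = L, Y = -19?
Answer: -39346/354085 ≈ -0.11112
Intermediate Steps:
N(H, G) = -9 (N(H, G) = 3*(-3) = -9)
P(g) = -9
V(w) = 58/(152 - 308*w) (V(w) = (77 - 19)/(152 - 154*(w + w)) = 58/(152 - 308*w))
1/(V(-255) + b(P(1/(15 - 9)))) = 1/(-29/(-76 + 154*(-255)) - 9) = 1/(-29/(-76 - 39270) - 9) = 1/(-29/(-39346) - 9) = 1/(-29*(-1/39346) - 9) = 1/(29/39346 - 9) = 1/(-354085/39346) = -39346/354085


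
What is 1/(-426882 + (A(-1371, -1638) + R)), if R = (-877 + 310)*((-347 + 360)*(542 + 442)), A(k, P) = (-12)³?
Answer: -1/7681674 ≈ -1.3018e-7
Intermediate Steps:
A(k, P) = -1728
R = -7253064 (R = -7371*984 = -567*12792 = -7253064)
1/(-426882 + (A(-1371, -1638) + R)) = 1/(-426882 + (-1728 - 7253064)) = 1/(-426882 - 7254792) = 1/(-7681674) = -1/7681674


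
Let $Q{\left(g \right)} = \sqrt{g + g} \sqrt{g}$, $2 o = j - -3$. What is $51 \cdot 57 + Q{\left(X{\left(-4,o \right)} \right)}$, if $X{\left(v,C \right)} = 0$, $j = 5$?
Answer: $2907$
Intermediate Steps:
$o = 4$ ($o = \frac{5 - -3}{2} = \frac{5 + 3}{2} = \frac{1}{2} \cdot 8 = 4$)
$Q{\left(g \right)} = g \sqrt{2}$ ($Q{\left(g \right)} = \sqrt{2 g} \sqrt{g} = \sqrt{2} \sqrt{g} \sqrt{g} = g \sqrt{2}$)
$51 \cdot 57 + Q{\left(X{\left(-4,o \right)} \right)} = 51 \cdot 57 + 0 \sqrt{2} = 2907 + 0 = 2907$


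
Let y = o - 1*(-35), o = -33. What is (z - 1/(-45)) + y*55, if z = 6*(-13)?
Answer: 1441/45 ≈ 32.022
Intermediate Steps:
y = 2 (y = -33 - 1*(-35) = -33 + 35 = 2)
z = -78
(z - 1/(-45)) + y*55 = (-78 - 1/(-45)) + 2*55 = (-78 - 1*(-1/45)) + 110 = (-78 + 1/45) + 110 = -3509/45 + 110 = 1441/45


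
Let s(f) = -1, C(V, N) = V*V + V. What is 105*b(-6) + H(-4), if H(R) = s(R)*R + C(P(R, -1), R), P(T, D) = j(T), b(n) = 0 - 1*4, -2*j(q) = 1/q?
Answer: -26615/64 ≈ -415.86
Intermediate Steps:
j(q) = -1/(2*q)
b(n) = -4 (b(n) = 0 - 4 = -4)
P(T, D) = -1/(2*T)
C(V, N) = V + V**2 (C(V, N) = V**2 + V = V + V**2)
H(R) = -R - (1 - 1/(2*R))/(2*R) (H(R) = -R + (-1/(2*R))*(1 - 1/(2*R)) = -R - (1 - 1/(2*R))/(2*R))
105*b(-6) + H(-4) = 105*(-4) + (1/4 - 1*(-4)**3 - 1/2*(-4))/(-4)**2 = -420 + (1/4 - 1*(-64) + 2)/16 = -420 + (1/4 + 64 + 2)/16 = -420 + (1/16)*(265/4) = -420 + 265/64 = -26615/64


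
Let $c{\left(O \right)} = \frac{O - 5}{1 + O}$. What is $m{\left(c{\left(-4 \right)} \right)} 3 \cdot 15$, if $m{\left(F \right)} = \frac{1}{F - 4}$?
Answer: $-45$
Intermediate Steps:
$c{\left(O \right)} = \frac{-5 + O}{1 + O}$
$m{\left(F \right)} = \frac{1}{-4 + F}$
$m{\left(c{\left(-4 \right)} \right)} 3 \cdot 15 = \frac{1}{-4 + \frac{-5 - 4}{1 - 4}} \cdot 3 \cdot 15 = \frac{1}{-4 + \frac{1}{-3} \left(-9\right)} 3 \cdot 15 = \frac{1}{-4 - -3} \cdot 3 \cdot 15 = \frac{1}{-4 + 3} \cdot 3 \cdot 15 = \frac{1}{-1} \cdot 3 \cdot 15 = \left(-1\right) 3 \cdot 15 = \left(-3\right) 15 = -45$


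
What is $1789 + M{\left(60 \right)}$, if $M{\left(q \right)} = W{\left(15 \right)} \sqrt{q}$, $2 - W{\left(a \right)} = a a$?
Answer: $1789 - 446 \sqrt{15} \approx 61.649$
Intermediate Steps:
$W{\left(a \right)} = 2 - a^{2}$ ($W{\left(a \right)} = 2 - a a = 2 - a^{2}$)
$M{\left(q \right)} = - 223 \sqrt{q}$ ($M{\left(q \right)} = \left(2 - 15^{2}\right) \sqrt{q} = \left(2 - 225\right) \sqrt{q} = - 223 \sqrt{q}$)
$1789 + M{\left(60 \right)} = 1789 - 223 \sqrt{60} = 1789 - 223 \cdot 2 \sqrt{15} = 1789 - 446 \sqrt{15}$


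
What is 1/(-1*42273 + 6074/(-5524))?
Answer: -2762/116761063 ≈ -2.3655e-5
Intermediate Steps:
1/(-1*42273 + 6074/(-5524)) = 1/(-42273 + 6074*(-1/5524)) = 1/(-42273 - 3037/2762) = 1/(-116761063/2762) = -2762/116761063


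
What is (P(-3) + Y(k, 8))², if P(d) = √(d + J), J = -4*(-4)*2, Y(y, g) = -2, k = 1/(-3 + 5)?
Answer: (2 - √29)² ≈ 11.459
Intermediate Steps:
k = ½ (k = 1/2 = ½ ≈ 0.50000)
J = 32 (J = 16*2 = 32)
P(d) = √(32 + d) (P(d) = √(d + 32) = √(32 + d))
(P(-3) + Y(k, 8))² = (√(32 - 3) - 2)² = (√29 - 2)² = (-2 + √29)²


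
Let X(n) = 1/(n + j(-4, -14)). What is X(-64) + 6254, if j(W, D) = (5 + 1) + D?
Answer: 450287/72 ≈ 6254.0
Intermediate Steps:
j(W, D) = 6 + D
X(n) = 1/(-8 + n) (X(n) = 1/(n + (6 - 14)) = 1/(n - 8) = 1/(-8 + n))
X(-64) + 6254 = 1/(-8 - 64) + 6254 = 1/(-72) + 6254 = -1/72 + 6254 = 450287/72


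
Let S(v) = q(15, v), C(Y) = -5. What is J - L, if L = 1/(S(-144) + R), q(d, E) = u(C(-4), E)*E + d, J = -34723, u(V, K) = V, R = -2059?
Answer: -45973251/1324 ≈ -34723.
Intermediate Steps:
q(d, E) = d - 5*E (q(d, E) = -5*E + d = d - 5*E)
S(v) = 15 - 5*v
L = -1/1324 (L = 1/((15 - 5*(-144)) - 2059) = 1/((15 + 720) - 2059) = 1/(735 - 2059) = 1/(-1324) = -1/1324 ≈ -0.00075529)
J - L = -34723 - 1*(-1/1324) = -34723 + 1/1324 = -45973251/1324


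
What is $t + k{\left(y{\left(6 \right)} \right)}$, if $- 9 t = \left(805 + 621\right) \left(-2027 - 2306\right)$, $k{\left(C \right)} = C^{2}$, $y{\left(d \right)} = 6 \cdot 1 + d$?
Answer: $\frac{6180154}{9} \approx 6.8668 \cdot 10^{5}$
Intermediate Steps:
$y{\left(d \right)} = 6 + d$
$t = \frac{6178858}{9}$ ($t = - \frac{\left(805 + 621\right) \left(-2027 - 2306\right)}{9} = - \frac{1426 \left(-4333\right)}{9} = \left(- \frac{1}{9}\right) \left(-6178858\right) = \frac{6178858}{9} \approx 6.8654 \cdot 10^{5}$)
$t + k{\left(y{\left(6 \right)} \right)} = \frac{6178858}{9} + \left(6 + 6\right)^{2} = \frac{6178858}{9} + 12^{2} = \frac{6178858}{9} + 144 = \frac{6180154}{9}$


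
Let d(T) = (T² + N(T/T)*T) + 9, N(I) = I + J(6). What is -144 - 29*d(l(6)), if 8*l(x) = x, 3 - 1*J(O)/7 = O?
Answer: 219/16 ≈ 13.688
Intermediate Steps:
J(O) = 21 - 7*O
l(x) = x/8
N(I) = -21 + I (N(I) = I + (21 - 7*6) = I + (21 - 42) = I - 21 = -21 + I)
d(T) = 9 + T² - 20*T (d(T) = (T² + (-21 + T/T)*T) + 9 = (T² + (-21 + 1)*T) + 9 = (T² - 20*T) + 9 = 9 + T² - 20*T)
-144 - 29*d(l(6)) = -144 - 29*(9 + ((⅛)*6)² - 5*6/2) = -144 - 29*(9 + (¾)² - 20*¾) = -144 - 29*(9 + 9/16 - 15) = -144 - 29*(-87/16) = -144 + 2523/16 = 219/16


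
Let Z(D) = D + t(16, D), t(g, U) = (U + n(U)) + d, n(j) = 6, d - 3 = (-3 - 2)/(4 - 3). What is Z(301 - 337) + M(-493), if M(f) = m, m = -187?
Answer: -255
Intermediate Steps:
d = -2 (d = 3 + (-3 - 2)/(4 - 3) = 3 - 5/1 = 3 - 5*1 = 3 - 5 = -2)
t(g, U) = 4 + U (t(g, U) = (U + 6) - 2 = (6 + U) - 2 = 4 + U)
M(f) = -187
Z(D) = 4 + 2*D (Z(D) = D + (4 + D) = 4 + 2*D)
Z(301 - 337) + M(-493) = (4 + 2*(301 - 337)) - 187 = (4 + 2*(-36)) - 187 = (4 - 72) - 187 = -68 - 187 = -255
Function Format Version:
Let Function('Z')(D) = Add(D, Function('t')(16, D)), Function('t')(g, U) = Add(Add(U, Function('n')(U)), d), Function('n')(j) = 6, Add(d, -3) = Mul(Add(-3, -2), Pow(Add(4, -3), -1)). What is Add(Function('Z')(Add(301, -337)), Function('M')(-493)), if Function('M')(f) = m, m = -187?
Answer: -255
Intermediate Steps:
d = -2 (d = Add(3, Mul(Add(-3, -2), Pow(Add(4, -3), -1))) = Add(3, Mul(-5, Pow(1, -1))) = Add(3, Mul(-5, 1)) = Add(3, -5) = -2)
Function('t')(g, U) = Add(4, U) (Function('t')(g, U) = Add(Add(U, 6), -2) = Add(Add(6, U), -2) = Add(4, U))
Function('M')(f) = -187
Function('Z')(D) = Add(4, Mul(2, D)) (Function('Z')(D) = Add(D, Add(4, D)) = Add(4, Mul(2, D)))
Add(Function('Z')(Add(301, -337)), Function('M')(-493)) = Add(Add(4, Mul(2, Add(301, -337))), -187) = Add(Add(4, Mul(2, -36)), -187) = Add(Add(4, -72), -187) = Add(-68, -187) = -255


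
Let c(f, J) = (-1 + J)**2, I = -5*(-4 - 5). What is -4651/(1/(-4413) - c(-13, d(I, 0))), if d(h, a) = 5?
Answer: 20524863/70609 ≈ 290.68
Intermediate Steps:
I = 45 (I = -5*(-9) = 45)
-4651/(1/(-4413) - c(-13, d(I, 0))) = -4651/(1/(-4413) - (-1 + 5)**2) = -4651/(-1/4413 - 1*4**2) = -4651/(-1/4413 - 1*16) = -4651/(-1/4413 - 16) = -4651/(-70609/4413) = -4651*(-4413/70609) = 20524863/70609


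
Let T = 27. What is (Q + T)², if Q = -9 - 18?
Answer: 0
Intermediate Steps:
Q = -27
(Q + T)² = (-27 + 27)² = 0² = 0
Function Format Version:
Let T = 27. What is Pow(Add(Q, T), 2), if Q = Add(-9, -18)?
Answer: 0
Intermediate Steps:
Q = -27
Pow(Add(Q, T), 2) = Pow(Add(-27, 27), 2) = Pow(0, 2) = 0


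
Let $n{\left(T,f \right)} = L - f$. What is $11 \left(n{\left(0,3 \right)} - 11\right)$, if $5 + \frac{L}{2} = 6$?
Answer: $-132$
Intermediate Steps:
$L = 2$ ($L = -10 + 2 \cdot 6 = -10 + 12 = 2$)
$n{\left(T,f \right)} = 2 - f$
$11 \left(n{\left(0,3 \right)} - 11\right) = 11 \left(\left(2 - 3\right) - 11\right) = 11 \left(-1 - 11\right) = 11 \left(-12\right) = -132$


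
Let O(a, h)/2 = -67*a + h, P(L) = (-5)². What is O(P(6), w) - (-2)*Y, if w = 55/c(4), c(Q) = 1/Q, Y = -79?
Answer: -3068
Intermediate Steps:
P(L) = 25
w = 220 (w = 55/(1/4) = 55/(¼) = 55*4 = 220)
O(a, h) = -134*a + 2*h (O(a, h) = 2*(-67*a + h) = 2*(h - 67*a) = -134*a + 2*h)
O(P(6), w) - (-2)*Y = (-134*25 + 2*220) - (-2)*(-79) = (-3350 + 440) - 1*158 = -2910 - 158 = -3068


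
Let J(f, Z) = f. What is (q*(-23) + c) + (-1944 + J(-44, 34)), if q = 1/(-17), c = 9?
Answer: -33620/17 ≈ -1977.6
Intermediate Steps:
q = -1/17 ≈ -0.058824
(q*(-23) + c) + (-1944 + J(-44, 34)) = (-1/17*(-23) + 9) + (-1944 - 44) = (23/17 + 9) - 1988 = 176/17 - 1988 = -33620/17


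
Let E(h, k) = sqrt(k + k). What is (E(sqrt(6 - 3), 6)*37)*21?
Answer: 1554*sqrt(3) ≈ 2691.6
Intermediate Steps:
E(h, k) = sqrt(2)*sqrt(k) (E(h, k) = sqrt(2*k) = sqrt(2)*sqrt(k))
(E(sqrt(6 - 3), 6)*37)*21 = ((sqrt(2)*sqrt(6))*37)*21 = ((2*sqrt(3))*37)*21 = (74*sqrt(3))*21 = 1554*sqrt(3)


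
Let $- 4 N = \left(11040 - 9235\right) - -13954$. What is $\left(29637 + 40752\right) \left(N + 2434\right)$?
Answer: $- \frac{423952947}{4} \approx -1.0599 \cdot 10^{8}$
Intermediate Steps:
$N = - \frac{15759}{4}$ ($N = - \frac{\left(11040 - 9235\right) - -13954}{4} = - \frac{\left(11040 - 9235\right) + 13954}{4} = - \frac{1805 + 13954}{4} = \left(- \frac{1}{4}\right) 15759 = - \frac{15759}{4} \approx -3939.8$)
$\left(29637 + 40752\right) \left(N + 2434\right) = \left(29637 + 40752\right) \left(- \frac{15759}{4} + 2434\right) = 70389 \left(- \frac{6023}{4}\right) = - \frac{423952947}{4}$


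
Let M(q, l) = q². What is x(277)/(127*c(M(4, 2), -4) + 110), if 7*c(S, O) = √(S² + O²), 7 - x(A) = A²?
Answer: 103382895/948547 - 68205858*√17/948547 ≈ -187.48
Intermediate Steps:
x(A) = 7 - A²
c(S, O) = √(O² + S²)/7 (c(S, O) = √(S² + O²)/7 = √(O² + S²)/7)
x(277)/(127*c(M(4, 2), -4) + 110) = (7 - 1*277²)/(127*(√((-4)² + (4²)²)/7) + 110) = (7 - 1*76729)/(127*(√(16 + 16²)/7) + 110) = (7 - 76729)/(127*(√(16 + 256)/7) + 110) = -76722/(127*(√272/7) + 110) = -76722/(127*((4*√17)/7) + 110) = -76722/(127*(4*√17/7) + 110) = -76722/(508*√17/7 + 110) = -76722/(110 + 508*√17/7)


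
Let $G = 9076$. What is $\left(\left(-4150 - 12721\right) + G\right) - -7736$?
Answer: $-59$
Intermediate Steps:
$\left(\left(-4150 - 12721\right) + G\right) - -7736 = \left(\left(-4150 - 12721\right) + 9076\right) - -7736 = \left(-16871 + 9076\right) + 7736 = -7795 + 7736 = -59$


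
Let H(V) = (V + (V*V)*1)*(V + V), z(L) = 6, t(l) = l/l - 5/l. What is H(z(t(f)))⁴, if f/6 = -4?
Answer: 64524128256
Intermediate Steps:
f = -24 (f = 6*(-4) = -24)
t(l) = 1 - 5/l
H(V) = 2*V*(V + V²) (H(V) = (V + V²*1)*(2*V) = (V + V²)*(2*V) = 2*V*(V + V²))
H(z(t(f)))⁴ = (2*6²*(1 + 6))⁴ = (2*36*7)⁴ = 504⁴ = 64524128256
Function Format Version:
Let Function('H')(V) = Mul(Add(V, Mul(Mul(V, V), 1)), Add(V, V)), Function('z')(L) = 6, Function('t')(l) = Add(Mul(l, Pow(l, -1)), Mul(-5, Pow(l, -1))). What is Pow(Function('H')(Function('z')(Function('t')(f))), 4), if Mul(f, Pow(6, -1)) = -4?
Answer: 64524128256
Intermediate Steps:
f = -24 (f = Mul(6, -4) = -24)
Function('t')(l) = Add(1, Mul(-5, Pow(l, -1)))
Function('H')(V) = Mul(2, V, Add(V, Pow(V, 2))) (Function('H')(V) = Mul(Add(V, Mul(Pow(V, 2), 1)), Mul(2, V)) = Mul(Add(V, Pow(V, 2)), Mul(2, V)) = Mul(2, V, Add(V, Pow(V, 2))))
Pow(Function('H')(Function('z')(Function('t')(f))), 4) = Pow(Mul(2, Pow(6, 2), Add(1, 6)), 4) = Pow(Mul(2, 36, 7), 4) = Pow(504, 4) = 64524128256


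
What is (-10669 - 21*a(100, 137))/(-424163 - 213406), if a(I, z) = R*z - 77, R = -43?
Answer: -114659/637569 ≈ -0.17984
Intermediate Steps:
a(I, z) = -77 - 43*z (a(I, z) = -43*z - 77 = -77 - 43*z)
(-10669 - 21*a(100, 137))/(-424163 - 213406) = (-10669 - 21*(-77 - 43*137))/(-424163 - 213406) = (-10669 - 21*(-77 - 5891))/(-637569) = (-10669 - 21*(-5968))*(-1/637569) = (-10669 + 125328)*(-1/637569) = 114659*(-1/637569) = -114659/637569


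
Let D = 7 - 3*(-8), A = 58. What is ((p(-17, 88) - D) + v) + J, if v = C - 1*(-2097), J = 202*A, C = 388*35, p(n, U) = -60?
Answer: 27302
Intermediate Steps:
C = 13580
D = 31 (D = 7 + 24 = 31)
J = 11716 (J = 202*58 = 11716)
v = 15677 (v = 13580 - 1*(-2097) = 13580 + 2097 = 15677)
((p(-17, 88) - D) + v) + J = ((-60 - 1*31) + 15677) + 11716 = ((-60 - 31) + 15677) + 11716 = (-91 + 15677) + 11716 = 15586 + 11716 = 27302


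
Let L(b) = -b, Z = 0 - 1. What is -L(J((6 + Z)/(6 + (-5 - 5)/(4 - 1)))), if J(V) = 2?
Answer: 2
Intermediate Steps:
Z = -1
-L(J((6 + Z)/(6 + (-5 - 5)/(4 - 1)))) = -(-1)*2 = -1*(-2) = 2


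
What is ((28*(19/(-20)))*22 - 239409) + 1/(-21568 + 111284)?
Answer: -107656598231/448580 ≈ -2.3999e+5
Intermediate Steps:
((28*(19/(-20)))*22 - 239409) + 1/(-21568 + 111284) = ((28*(19*(-1/20)))*22 - 239409) + 1/89716 = ((28*(-19/20))*22 - 239409) + 1/89716 = (-133/5*22 - 239409) + 1/89716 = (-2926/5 - 239409) + 1/89716 = -1199971/5 + 1/89716 = -107656598231/448580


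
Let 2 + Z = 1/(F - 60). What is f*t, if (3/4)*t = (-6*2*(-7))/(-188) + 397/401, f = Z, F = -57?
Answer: -204760/140751 ≈ -1.4548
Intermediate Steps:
Z = -235/117 (Z = -2 + 1/(-57 - 60) = -2 + 1/(-117) = -2 - 1/117 = -235/117 ≈ -2.0085)
f = -235/117 ≈ -2.0085
t = 40952/56541 (t = 4*((-6*2*(-7))/(-188) + 397/401)/3 = 4*(-12*(-7)*(-1/188) + 397*(1/401))/3 = 4*(84*(-1/188) + 397/401)/3 = 4*(-21/47 + 397/401)/3 = (4/3)*(10238/18847) = 40952/56541 ≈ 0.72429)
f*t = -235/117*40952/56541 = -204760/140751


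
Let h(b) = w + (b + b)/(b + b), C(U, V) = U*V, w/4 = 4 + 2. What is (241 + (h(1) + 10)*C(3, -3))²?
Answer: 5476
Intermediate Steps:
w = 24 (w = 4*(4 + 2) = 4*6 = 24)
h(b) = 25 (h(b) = 24 + (b + b)/(b + b) = 24 + (2*b)/((2*b)) = 24 + (2*b)*(1/(2*b)) = 24 + 1 = 25)
(241 + (h(1) + 10)*C(3, -3))² = (241 + (25 + 10)*(3*(-3)))² = (241 + 35*(-9))² = (241 - 315)² = (-74)² = 5476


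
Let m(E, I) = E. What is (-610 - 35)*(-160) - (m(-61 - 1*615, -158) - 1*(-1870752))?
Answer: -1766876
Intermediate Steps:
(-610 - 35)*(-160) - (m(-61 - 1*615, -158) - 1*(-1870752)) = (-610 - 35)*(-160) - ((-61 - 1*615) - 1*(-1870752)) = -645*(-160) - ((-61 - 615) + 1870752) = 103200 - (-676 + 1870752) = 103200 - 1*1870076 = 103200 - 1870076 = -1766876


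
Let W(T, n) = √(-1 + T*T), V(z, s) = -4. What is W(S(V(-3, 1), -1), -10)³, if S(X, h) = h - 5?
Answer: 35*√35 ≈ 207.06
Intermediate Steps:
S(X, h) = -5 + h
W(T, n) = √(-1 + T²)
W(S(V(-3, 1), -1), -10)³ = (√(-1 + (-5 - 1)²))³ = (√(-1 + (-6)²))³ = (√(-1 + 36))³ = (√35)³ = 35*√35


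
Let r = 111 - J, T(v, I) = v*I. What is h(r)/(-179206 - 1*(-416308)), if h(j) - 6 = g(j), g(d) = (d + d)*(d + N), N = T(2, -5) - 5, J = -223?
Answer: 106549/118551 ≈ 0.89876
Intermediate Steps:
T(v, I) = I*v
N = -15 (N = -5*2 - 5 = -10 - 5 = -15)
r = 334 (r = 111 - 1*(-223) = 111 + 223 = 334)
g(d) = 2*d*(-15 + d) (g(d) = (d + d)*(d - 15) = (2*d)*(-15 + d) = 2*d*(-15 + d))
h(j) = 6 + 2*j*(-15 + j)
h(r)/(-179206 - 1*(-416308)) = (6 + 2*334*(-15 + 334))/(-179206 - 1*(-416308)) = (6 + 2*334*319)/(-179206 + 416308) = (6 + 213092)/237102 = 213098*(1/237102) = 106549/118551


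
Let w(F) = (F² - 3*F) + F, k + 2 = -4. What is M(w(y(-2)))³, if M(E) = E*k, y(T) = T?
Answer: -110592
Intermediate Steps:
k = -6 (k = -2 - 4 = -6)
w(F) = F² - 2*F
M(E) = -6*E (M(E) = E*(-6) = -6*E)
M(w(y(-2)))³ = (-(-12)*(-2 - 2))³ = (-(-12)*(-4))³ = (-6*8)³ = (-48)³ = -110592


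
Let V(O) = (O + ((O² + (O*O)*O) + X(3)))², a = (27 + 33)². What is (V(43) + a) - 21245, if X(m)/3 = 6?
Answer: 6628710244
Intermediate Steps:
X(m) = 18 (X(m) = 3*6 = 18)
a = 3600 (a = 60² = 3600)
V(O) = (18 + O + O² + O³)² (V(O) = (O + ((O² + (O*O)*O) + 18))² = (O + ((O² + O²*O) + 18))² = (O + ((O² + O³) + 18))² = (O + (18 + O² + O³))² = (18 + O + O² + O³)²)
(V(43) + a) - 21245 = ((18 + 43 + 43² + 43³)² + 3600) - 21245 = ((18 + 43 + 1849 + 79507)² + 3600) - 21245 = (81417² + 3600) - 21245 = (6628727889 + 3600) - 21245 = 6628731489 - 21245 = 6628710244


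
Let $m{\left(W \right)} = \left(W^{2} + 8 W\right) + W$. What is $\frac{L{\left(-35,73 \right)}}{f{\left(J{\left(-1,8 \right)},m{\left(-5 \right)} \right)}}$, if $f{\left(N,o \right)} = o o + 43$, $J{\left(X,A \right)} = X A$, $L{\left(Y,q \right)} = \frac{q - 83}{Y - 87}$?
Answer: $\frac{5}{27023} \approx 0.00018503$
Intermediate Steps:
$m{\left(W \right)} = W^{2} + 9 W$
$L{\left(Y,q \right)} = \frac{-83 + q}{-87 + Y}$
$J{\left(X,A \right)} = A X$
$f{\left(N,o \right)} = 43 + o^{2}$ ($f{\left(N,o \right)} = o^{2} + 43 = 43 + o^{2}$)
$\frac{L{\left(-35,73 \right)}}{f{\left(J{\left(-1,8 \right)},m{\left(-5 \right)} \right)}} = \frac{\frac{1}{-87 - 35} \left(-83 + 73\right)}{43 + \left(- 5 \left(9 - 5\right)\right)^{2}} = \frac{\frac{1}{-122} \left(-10\right)}{43 + \left(\left(-5\right) 4\right)^{2}} = \frac{\left(- \frac{1}{122}\right) \left(-10\right)}{43 + \left(-20\right)^{2}} = \frac{5}{61 \left(43 + 400\right)} = \frac{5}{61 \cdot 443} = \frac{5}{61} \cdot \frac{1}{443} = \frac{5}{27023}$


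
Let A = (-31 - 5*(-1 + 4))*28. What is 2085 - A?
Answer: 3373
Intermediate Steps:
A = -1288 (A = (-31 - 5*3)*28 = (-31 - 15)*28 = -46*28 = -1288)
2085 - A = 2085 - 1*(-1288) = 2085 + 1288 = 3373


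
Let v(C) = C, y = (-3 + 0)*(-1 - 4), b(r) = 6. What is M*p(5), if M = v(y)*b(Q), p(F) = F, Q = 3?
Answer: 450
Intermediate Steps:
y = 15 (y = -3*(-5) = 15)
M = 90 (M = 15*6 = 90)
M*p(5) = 90*5 = 450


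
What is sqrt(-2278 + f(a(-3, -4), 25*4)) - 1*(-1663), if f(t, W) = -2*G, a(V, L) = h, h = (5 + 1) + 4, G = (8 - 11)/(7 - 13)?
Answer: 1663 + I*sqrt(2279) ≈ 1663.0 + 47.739*I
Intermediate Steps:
G = 1/2 (G = -3/(-6) = -3*(-1/6) = 1/2 ≈ 0.50000)
h = 10 (h = 6 + 4 = 10)
a(V, L) = 10
f(t, W) = -1 (f(t, W) = -2*1/2 = -1)
sqrt(-2278 + f(a(-3, -4), 25*4)) - 1*(-1663) = sqrt(-2278 - 1) - 1*(-1663) = sqrt(-2279) + 1663 = I*sqrt(2279) + 1663 = 1663 + I*sqrt(2279)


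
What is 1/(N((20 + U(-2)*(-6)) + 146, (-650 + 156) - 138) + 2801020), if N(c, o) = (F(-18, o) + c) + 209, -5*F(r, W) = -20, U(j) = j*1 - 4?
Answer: 1/2801435 ≈ 3.5696e-7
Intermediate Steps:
U(j) = -4 + j (U(j) = j - 4 = -4 + j)
F(r, W) = 4 (F(r, W) = -⅕*(-20) = 4)
N(c, o) = 213 + c (N(c, o) = (4 + c) + 209 = 213 + c)
1/(N((20 + U(-2)*(-6)) + 146, (-650 + 156) - 138) + 2801020) = 1/((213 + ((20 + (-4 - 2)*(-6)) + 146)) + 2801020) = 1/((213 + ((20 - 6*(-6)) + 146)) + 2801020) = 1/((213 + ((20 + 36) + 146)) + 2801020) = 1/((213 + (56 + 146)) + 2801020) = 1/((213 + 202) + 2801020) = 1/(415 + 2801020) = 1/2801435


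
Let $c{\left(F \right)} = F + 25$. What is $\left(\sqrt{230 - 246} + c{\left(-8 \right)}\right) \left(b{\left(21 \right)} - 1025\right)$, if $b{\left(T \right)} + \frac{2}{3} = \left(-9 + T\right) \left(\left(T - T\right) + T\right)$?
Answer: $- \frac{39457}{3} - \frac{9284 i}{3} \approx -13152.0 - 3094.7 i$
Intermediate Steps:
$b{\left(T \right)} = - \frac{2}{3} + T \left(-9 + T\right)$ ($b{\left(T \right)} = - \frac{2}{3} + \left(-9 + T\right) \left(\left(T - T\right) + T\right) = - \frac{2}{3} + \left(-9 + T\right) \left(0 + T\right) = - \frac{2}{3} + \left(-9 + T\right) T = - \frac{2}{3} + T \left(-9 + T\right)$)
$c{\left(F \right)} = 25 + F$
$\left(\sqrt{230 - 246} + c{\left(-8 \right)}\right) \left(b{\left(21 \right)} - 1025\right) = \left(\sqrt{230 - 246} + \left(25 - 8\right)\right) \left(\left(- \frac{2}{3} + 21^{2} - 189\right) - 1025\right) = \left(\sqrt{-16} + 17\right) \left(\left(- \frac{2}{3} + 441 - 189\right) - 1025\right) = \left(4 i + 17\right) \left(\frac{754}{3} - 1025\right) = \left(17 + 4 i\right) \left(- \frac{2321}{3}\right) = - \frac{39457}{3} - \frac{9284 i}{3}$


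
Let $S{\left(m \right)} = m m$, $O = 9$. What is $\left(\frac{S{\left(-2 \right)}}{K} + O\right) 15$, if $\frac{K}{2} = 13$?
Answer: $\frac{1785}{13} \approx 137.31$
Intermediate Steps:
$K = 26$ ($K = 2 \cdot 13 = 26$)
$S{\left(m \right)} = m^{2}$
$\left(\frac{S{\left(-2 \right)}}{K} + O\right) 15 = \left(\frac{\left(-2\right)^{2}}{26} + 9\right) 15 = \left(4 \cdot \frac{1}{26} + 9\right) 15 = \left(\frac{2}{13} + 9\right) 15 = \frac{119}{13} \cdot 15 = \frac{1785}{13}$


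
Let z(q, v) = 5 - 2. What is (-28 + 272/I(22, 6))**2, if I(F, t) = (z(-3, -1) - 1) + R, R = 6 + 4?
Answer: 256/9 ≈ 28.444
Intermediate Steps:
z(q, v) = 3
R = 10
I(F, t) = 12 (I(F, t) = (3 - 1) + 10 = 2 + 10 = 12)
(-28 + 272/I(22, 6))**2 = (-28 + 272/12)**2 = (-28 + 272*(1/12))**2 = (-28 + 68/3)**2 = (-16/3)**2 = 256/9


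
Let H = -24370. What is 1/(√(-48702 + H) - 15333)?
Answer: -15333/235173961 - 4*I*√4567/235173961 ≈ -6.5199e-5 - 1.1494e-6*I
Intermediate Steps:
1/(√(-48702 + H) - 15333) = 1/(√(-48702 - 24370) - 15333) = 1/(√(-73072) - 15333) = 1/(4*I*√4567 - 15333) = 1/(-15333 + 4*I*√4567)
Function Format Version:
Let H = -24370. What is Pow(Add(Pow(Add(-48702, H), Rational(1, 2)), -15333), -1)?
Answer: Add(Rational(-15333, 235173961), Mul(Rational(-4, 235173961), I, Pow(4567, Rational(1, 2)))) ≈ Add(-6.5199e-5, Mul(-1.1494e-6, I))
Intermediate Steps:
Pow(Add(Pow(Add(-48702, H), Rational(1, 2)), -15333), -1) = Pow(Add(Pow(Add(-48702, -24370), Rational(1, 2)), -15333), -1) = Pow(Add(Pow(-73072, Rational(1, 2)), -15333), -1) = Pow(Add(Mul(4, I, Pow(4567, Rational(1, 2))), -15333), -1) = Pow(Add(-15333, Mul(4, I, Pow(4567, Rational(1, 2)))), -1)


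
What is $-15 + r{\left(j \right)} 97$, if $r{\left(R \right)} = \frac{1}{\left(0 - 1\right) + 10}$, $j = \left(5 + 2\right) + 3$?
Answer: $- \frac{38}{9} \approx -4.2222$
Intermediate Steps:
$j = 10$ ($j = 7 + 3 = 10$)
$r{\left(R \right)} = \frac{1}{9}$ ($r{\left(R \right)} = \frac{1}{-1 + 10} = \frac{1}{9}$)
$-15 + r{\left(j \right)} 97 = -15 + \frac{1}{9} \cdot 97 = -15 + \frac{97}{9} = - \frac{38}{9}$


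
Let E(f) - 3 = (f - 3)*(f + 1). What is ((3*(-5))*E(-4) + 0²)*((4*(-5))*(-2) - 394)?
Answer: 127440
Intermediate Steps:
E(f) = 3 + (1 + f)*(-3 + f) (E(f) = 3 + (f - 3)*(f + 1) = 3 + (-3 + f)*(1 + f) = 3 + (1 + f)*(-3 + f))
((3*(-5))*E(-4) + 0²)*((4*(-5))*(-2) - 394) = ((3*(-5))*(-4*(-2 - 4)) + 0²)*((4*(-5))*(-2) - 394) = (-(-60)*(-6) + 0)*(-20*(-2) - 394) = (-15*24 + 0)*(40 - 394) = (-360 + 0)*(-354) = -360*(-354) = 127440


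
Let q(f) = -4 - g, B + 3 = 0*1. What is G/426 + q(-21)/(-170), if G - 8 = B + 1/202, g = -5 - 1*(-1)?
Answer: 337/28684 ≈ 0.011749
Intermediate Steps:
g = -4 (g = -5 + 1 = -4)
B = -3 (B = -3 + 0*1 = -3 + 0 = -3)
q(f) = 0 (q(f) = -4 - 1*(-4) = -4 + 4 = 0)
G = 1011/202 (G = 8 + (-3 + 1/202) = 8 - 605/202 = 1011/202 ≈ 5.0050)
G/426 + q(-21)/(-170) = (1011/202)/426 + 0/(-170) = (1011/202)*(1/426) + 0*(-1/170) = 337/28684 + 0 = 337/28684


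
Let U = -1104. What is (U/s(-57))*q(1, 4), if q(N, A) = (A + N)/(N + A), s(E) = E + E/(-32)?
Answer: 11776/589 ≈ 19.993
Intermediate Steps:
s(E) = 31*E/32 (s(E) = E + E*(-1/32) = E - E/32 = 31*E/32)
q(N, A) = 1 (q(N, A) = (A + N)/(A + N) = 1)
(U/s(-57))*q(1, 4) = -1104/((31/32)*(-57))*1 = -1104/(-1767/32)*1 = -1104*(-32/1767)*1 = (11776/589)*1 = 11776/589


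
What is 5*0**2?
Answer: 0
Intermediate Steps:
5*0**2 = 5*0 = 0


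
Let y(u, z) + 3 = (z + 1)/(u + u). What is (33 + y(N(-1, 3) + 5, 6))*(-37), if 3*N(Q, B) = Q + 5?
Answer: -42957/38 ≈ -1130.4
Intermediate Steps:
N(Q, B) = 5/3 + Q/3 (N(Q, B) = (Q + 5)/3 = (5 + Q)/3 = 5/3 + Q/3)
y(u, z) = -3 + (1 + z)/(2*u) (y(u, z) = -3 + (z + 1)/(u + u) = -3 + (1 + z)/((2*u)) = -3 + (1 + z)*(1/(2*u)) = -3 + (1 + z)/(2*u))
(33 + y(N(-1, 3) + 5, 6))*(-37) = (33 + (1 + 6 - 6*((5/3 + (⅓)*(-1)) + 5))/(2*((5/3 + (⅓)*(-1)) + 5)))*(-37) = (33 + (1 + 6 - 6*((5/3 - ⅓) + 5))/(2*((5/3 - ⅓) + 5)))*(-37) = (33 + (1 + 6 - 6*(4/3 + 5))/(2*(4/3 + 5)))*(-37) = (33 + (1 + 6 - 6*19/3)/(2*(19/3)))*(-37) = (33 + (½)*(3/19)*(1 + 6 - 38))*(-37) = (33 + (½)*(3/19)*(-31))*(-37) = (33 - 93/38)*(-37) = (1161/38)*(-37) = -42957/38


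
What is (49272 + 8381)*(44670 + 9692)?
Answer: 3134132386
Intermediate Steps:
(49272 + 8381)*(44670 + 9692) = 57653*54362 = 3134132386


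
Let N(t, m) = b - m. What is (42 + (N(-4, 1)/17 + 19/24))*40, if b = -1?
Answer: 87055/51 ≈ 1707.0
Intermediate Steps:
N(t, m) = -1 - m
(42 + (N(-4, 1)/17 + 19/24))*40 = (42 + ((-1 - 1*1)/17 + 19/24))*40 = (42 + ((-1 - 1)*(1/17) + 19*(1/24)))*40 = (42 + (-2*1/17 + 19/24))*40 = (42 + (-2/17 + 19/24))*40 = (42 + 275/408)*40 = (17411/408)*40 = 87055/51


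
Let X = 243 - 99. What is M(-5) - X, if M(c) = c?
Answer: -149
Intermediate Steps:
X = 144
M(-5) - X = -5 - 1*144 = -5 - 144 = -149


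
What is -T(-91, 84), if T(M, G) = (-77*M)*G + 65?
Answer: -588653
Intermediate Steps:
T(M, G) = 65 - 77*G*M (T(M, G) = -77*G*M + 65 = 65 - 77*G*M)
-T(-91, 84) = -(65 - 77*84*(-91)) = -(65 + 588588) = -1*588653 = -588653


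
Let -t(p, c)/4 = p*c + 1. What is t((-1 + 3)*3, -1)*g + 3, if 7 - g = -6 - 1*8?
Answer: 423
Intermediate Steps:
g = 21 (g = 7 - (-6 - 1*8) = 7 - (-6 - 8) = 7 - 1*(-14) = 7 + 14 = 21)
t(p, c) = -4 - 4*c*p (t(p, c) = -4*(p*c + 1) = -4*(c*p + 1) = -4*(1 + c*p) = -4 - 4*c*p)
t((-1 + 3)*3, -1)*g + 3 = (-4 - 4*(-1)*(-1 + 3)*3)*21 + 3 = (-4 - 4*(-1)*2*3)*21 + 3 = (-4 - 4*(-1)*6)*21 + 3 = (-4 + 24)*21 + 3 = 20*21 + 3 = 420 + 3 = 423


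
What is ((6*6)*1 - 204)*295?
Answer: -49560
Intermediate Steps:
((6*6)*1 - 204)*295 = (36*1 - 204)*295 = (36 - 204)*295 = -168*295 = -49560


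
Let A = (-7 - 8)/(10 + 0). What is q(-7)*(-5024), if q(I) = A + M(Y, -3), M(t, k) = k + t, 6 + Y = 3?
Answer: 37680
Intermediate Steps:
Y = -3 (Y = -6 + 3 = -3)
A = -3/2 (A = -15/10 = -15*1/10 = -3/2 ≈ -1.5000)
q(I) = -15/2 (q(I) = -3/2 + (-3 - 3) = -3/2 - 6 = -15/2)
q(-7)*(-5024) = -15/2*(-5024) = 37680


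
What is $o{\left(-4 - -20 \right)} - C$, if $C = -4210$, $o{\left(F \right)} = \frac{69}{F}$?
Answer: $\frac{67429}{16} \approx 4214.3$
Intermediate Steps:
$o{\left(-4 - -20 \right)} - C = \frac{69}{-4 - -20} - -4210 = \frac{69}{-4 + 20} + 4210 = \frac{69}{16} + 4210 = \frac{67429}{16}$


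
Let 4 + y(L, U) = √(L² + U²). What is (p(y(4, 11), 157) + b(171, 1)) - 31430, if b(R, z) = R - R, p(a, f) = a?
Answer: -31434 + √137 ≈ -31422.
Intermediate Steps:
y(L, U) = -4 + √(L² + U²)
b(R, z) = 0
(p(y(4, 11), 157) + b(171, 1)) - 31430 = ((-4 + √(4² + 11²)) + 0) - 31430 = ((-4 + √(16 + 121)) + 0) - 31430 = ((-4 + √137) + 0) - 31430 = (-4 + √137) - 31430 = -31434 + √137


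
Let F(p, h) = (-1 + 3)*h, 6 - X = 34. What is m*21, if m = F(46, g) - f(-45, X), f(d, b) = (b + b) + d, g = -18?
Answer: 1365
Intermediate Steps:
X = -28 (X = 6 - 1*34 = 6 - 34 = -28)
F(p, h) = 2*h
f(d, b) = d + 2*b (f(d, b) = 2*b + d = d + 2*b)
m = 65 (m = 2*(-18) - (-45 + 2*(-28)) = -36 - (-45 - 56) = -36 - 1*(-101) = -36 + 101 = 65)
m*21 = 65*21 = 1365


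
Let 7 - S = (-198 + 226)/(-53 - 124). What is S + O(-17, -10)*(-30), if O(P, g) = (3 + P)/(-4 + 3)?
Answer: -73073/177 ≈ -412.84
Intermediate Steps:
S = 1267/177 (S = 7 - (-198 + 226)/(-53 - 124) = 7 - 28/(-177) = 7 - 28*(-1)/177 = 7 - 1*(-28/177) = 7 + 28/177 = 1267/177 ≈ 7.1582)
O(P, g) = -3 - P (O(P, g) = (3 + P)/(-1) = (3 + P)*(-1) = -3 - P)
S + O(-17, -10)*(-30) = 1267/177 + (-3 - 1*(-17))*(-30) = 1267/177 + (-3 + 17)*(-30) = 1267/177 + 14*(-30) = 1267/177 - 420 = -73073/177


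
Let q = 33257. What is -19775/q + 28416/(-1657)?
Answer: -139685441/7872407 ≈ -17.744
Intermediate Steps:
-19775/q + 28416/(-1657) = -19775/33257 + 28416/(-1657) = -19775*1/33257 + 28416*(-1/1657) = -2825/4751 - 28416/1657 = -139685441/7872407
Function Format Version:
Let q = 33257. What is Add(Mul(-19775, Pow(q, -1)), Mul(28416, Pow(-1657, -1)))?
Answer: Rational(-139685441, 7872407) ≈ -17.744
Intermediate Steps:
Add(Mul(-19775, Pow(q, -1)), Mul(28416, Pow(-1657, -1))) = Add(Mul(-19775, Pow(33257, -1)), Mul(28416, Pow(-1657, -1))) = Add(Mul(-19775, Rational(1, 33257)), Mul(28416, Rational(-1, 1657))) = Add(Rational(-2825, 4751), Rational(-28416, 1657)) = Rational(-139685441, 7872407)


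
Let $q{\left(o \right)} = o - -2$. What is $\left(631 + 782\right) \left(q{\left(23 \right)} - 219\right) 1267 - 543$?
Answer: $-347313117$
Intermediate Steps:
$q{\left(o \right)} = 2 + o$ ($q{\left(o \right)} = o + 2 = 2 + o$)
$\left(631 + 782\right) \left(q{\left(23 \right)} - 219\right) 1267 - 543 = \left(631 + 782\right) \left(\left(2 + 23\right) - 219\right) 1267 - 543 = 1413 \left(25 - 219\right) 1267 - 543 = 1413 \left(-194\right) 1267 - 543 = \left(-274122\right) 1267 - 543 = -347312574 - 543 = -347313117$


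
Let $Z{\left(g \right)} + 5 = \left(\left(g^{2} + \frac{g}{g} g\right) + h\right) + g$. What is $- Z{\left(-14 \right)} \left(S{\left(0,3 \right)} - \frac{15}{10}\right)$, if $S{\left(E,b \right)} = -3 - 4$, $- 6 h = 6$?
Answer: $1377$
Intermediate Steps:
$h = -1$ ($h = \left(- \frac{1}{6}\right) 6 = -1$)
$Z{\left(g \right)} = -6 + g^{2} + 2 g$ ($Z{\left(g \right)} = -5 - \left(1 - g - g^{2} - \frac{g}{g} g\right) = -5 - \left(1 - g^{2} - 2 g\right) = -5 + \left(\left(-1 + g + g^{2}\right) + g\right) = -5 + \left(-1 + g^{2} + 2 g\right) = -6 + g^{2} + 2 g$)
$S{\left(E,b \right)} = -7$
$- Z{\left(-14 \right)} \left(S{\left(0,3 \right)} - \frac{15}{10}\right) = - (-6 + \left(-14\right)^{2} + 2 \left(-14\right)) \left(-7 - \frac{15}{10}\right) = - (-6 + 196 - 28) \left(-7 - 15 \cdot \frac{1}{10}\right) = \left(-1\right) 162 \left(-7 - \frac{3}{2}\right) = - 162 \left(-7 - \frac{3}{2}\right) = \left(-162\right) \left(- \frac{17}{2}\right) = 1377$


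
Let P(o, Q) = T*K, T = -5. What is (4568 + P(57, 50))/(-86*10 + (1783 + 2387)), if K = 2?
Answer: 2279/1655 ≈ 1.3770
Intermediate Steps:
P(o, Q) = -10 (P(o, Q) = -5*2 = -10)
(4568 + P(57, 50))/(-86*10 + (1783 + 2387)) = (4568 - 10)/(-86*10 + (1783 + 2387)) = 4558/(-860 + 4170) = 4558/3310 = 4558*(1/3310) = 2279/1655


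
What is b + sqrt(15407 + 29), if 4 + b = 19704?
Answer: 19700 + 2*sqrt(3859) ≈ 19824.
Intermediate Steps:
b = 19700 (b = -4 + 19704 = 19700)
b + sqrt(15407 + 29) = 19700 + sqrt(15407 + 29) = 19700 + sqrt(15436) = 19700 + 2*sqrt(3859)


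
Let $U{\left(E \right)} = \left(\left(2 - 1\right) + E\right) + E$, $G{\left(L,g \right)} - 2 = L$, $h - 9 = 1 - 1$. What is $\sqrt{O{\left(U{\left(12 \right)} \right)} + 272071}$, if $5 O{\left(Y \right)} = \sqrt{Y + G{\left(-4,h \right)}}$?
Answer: $\frac{\sqrt{6801775 + 5 \sqrt{23}}}{5} \approx 521.61$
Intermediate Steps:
$h = 9$ ($h = 9 + \left(1 - 1\right) = 9 + 0 = 9$)
$G{\left(L,g \right)} = 2 + L$
$U{\left(E \right)} = 1 + 2 E$ ($U{\left(E \right)} = \left(\left(2 - 1\right) + E\right) + E = \left(1 + E\right) + E = 1 + 2 E$)
$O{\left(Y \right)} = \frac{\sqrt{-2 + Y}}{5}$ ($O{\left(Y \right)} = \frac{\sqrt{Y + \left(2 - 4\right)}}{5} = \frac{\sqrt{Y - 2}}{5} = \frac{\sqrt{-2 + Y}}{5}$)
$\sqrt{O{\left(U{\left(12 \right)} \right)} + 272071} = \sqrt{\frac{\sqrt{-2 + \left(1 + 2 \cdot 12\right)}}{5} + 272071} = \sqrt{\frac{\sqrt{-2 + \left(1 + 24\right)}}{5} + 272071} = \sqrt{\frac{\sqrt{-2 + 25}}{5} + 272071} = \sqrt{\frac{\sqrt{23}}{5} + 272071} = \sqrt{272071 + \frac{\sqrt{23}}{5}}$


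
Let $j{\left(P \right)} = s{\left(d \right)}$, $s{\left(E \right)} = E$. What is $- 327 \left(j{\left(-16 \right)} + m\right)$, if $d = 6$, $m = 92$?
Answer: $-32046$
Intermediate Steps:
$j{\left(P \right)} = 6$
$- 327 \left(j{\left(-16 \right)} + m\right) = - 327 \left(6 + 92\right) = \left(-327\right) 98 = -32046$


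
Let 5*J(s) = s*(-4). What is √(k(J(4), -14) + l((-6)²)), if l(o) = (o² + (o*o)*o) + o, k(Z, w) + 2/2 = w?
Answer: √47973 ≈ 219.03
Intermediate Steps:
J(s) = -4*s/5 (J(s) = (s*(-4))/5 = (-4*s)/5 = -4*s/5)
k(Z, w) = -1 + w
l(o) = o + o² + o³ (l(o) = (o² + o²*o) + o = (o² + o³) + o = o + o² + o³)
√(k(J(4), -14) + l((-6)²)) = √((-1 - 14) + (-6)²*(1 + (-6)² + ((-6)²)²)) = √(-15 + 36*(1 + 36 + 36²)) = √(-15 + 36*(1 + 36 + 1296)) = √(-15 + 36*1333) = √(-15 + 47988) = √47973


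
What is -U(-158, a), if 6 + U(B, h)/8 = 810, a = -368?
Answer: -6432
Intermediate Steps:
U(B, h) = 6432 (U(B, h) = -48 + 8*810 = -48 + 6480 = 6432)
-U(-158, a) = -1*6432 = -6432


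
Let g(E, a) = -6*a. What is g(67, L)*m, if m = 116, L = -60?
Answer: 41760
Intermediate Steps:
g(67, L)*m = -6*(-60)*116 = 360*116 = 41760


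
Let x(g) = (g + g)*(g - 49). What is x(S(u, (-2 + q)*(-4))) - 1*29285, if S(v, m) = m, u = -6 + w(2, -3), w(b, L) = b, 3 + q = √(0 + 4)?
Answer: -30173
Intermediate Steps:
q = -1 (q = -3 + √(0 + 4) = -3 + √4 = -3 + 2 = -1)
u = -4 (u = -6 + 2 = -4)
x(g) = 2*g*(-49 + g) (x(g) = (2*g)*(-49 + g) = 2*g*(-49 + g))
x(S(u, (-2 + q)*(-4))) - 1*29285 = 2*((-2 - 1)*(-4))*(-49 + (-2 - 1)*(-4)) - 1*29285 = 2*(-3*(-4))*(-49 - 3*(-4)) - 29285 = 2*12*(-49 + 12) - 29285 = 2*12*(-37) - 29285 = -888 - 29285 = -30173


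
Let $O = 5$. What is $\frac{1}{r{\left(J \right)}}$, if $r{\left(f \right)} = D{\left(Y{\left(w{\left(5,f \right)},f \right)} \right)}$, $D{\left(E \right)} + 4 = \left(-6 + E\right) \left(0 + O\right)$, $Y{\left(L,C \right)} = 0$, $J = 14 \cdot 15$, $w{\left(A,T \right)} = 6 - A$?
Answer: $- \frac{1}{34} \approx -0.029412$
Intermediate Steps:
$J = 210$
$D{\left(E \right)} = -34 + 5 E$ ($D{\left(E \right)} = -4 + \left(-6 + E\right) \left(0 + 5\right) = -4 + \left(-6 + E\right) 5 = -4 + \left(-30 + 5 E\right) = -34 + 5 E$)
$r{\left(f \right)} = -34$ ($r{\left(f \right)} = -34 + 5 \cdot 0 = -34 + 0 = -34$)
$\frac{1}{r{\left(J \right)}} = \frac{1}{-34} = - \frac{1}{34}$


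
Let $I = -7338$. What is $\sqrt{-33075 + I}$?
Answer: $i \sqrt{40413} \approx 201.03 i$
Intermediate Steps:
$\sqrt{-33075 + I} = \sqrt{-33075 - 7338} = \sqrt{-40413} = i \sqrt{40413}$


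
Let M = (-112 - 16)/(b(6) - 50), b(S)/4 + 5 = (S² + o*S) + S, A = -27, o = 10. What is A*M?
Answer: 1728/169 ≈ 10.225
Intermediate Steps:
b(S) = -20 + 4*S² + 44*S (b(S) = -20 + 4*((S² + 10*S) + S) = -20 + 4*(S² + 11*S) = -20 + (4*S² + 44*S) = -20 + 4*S² + 44*S)
M = -64/169 (M = (-112 - 16)/((-20 + 4*6² + 44*6) - 50) = -128/((-20 + 4*36 + 264) - 50) = -128/((-20 + 144 + 264) - 50) = -128/(388 - 50) = -128/338 = -128*1/338 = -64/169 ≈ -0.37870)
A*M = -27*(-64/169) = 1728/169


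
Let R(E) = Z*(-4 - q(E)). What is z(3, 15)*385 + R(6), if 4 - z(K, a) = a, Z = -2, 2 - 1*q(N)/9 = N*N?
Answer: -4839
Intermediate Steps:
q(N) = 18 - 9*N² (q(N) = 18 - 9*N*N = 18 - 9*N²)
R(E) = 44 - 18*E² (R(E) = -2*(-4 - (18 - 9*E²)) = -2*(-4 + (-18 + 9*E²)) = -2*(-22 + 9*E²) = 44 - 18*E²)
z(K, a) = 4 - a
z(3, 15)*385 + R(6) = (4 - 1*15)*385 + (44 - 18*6²) = (4 - 15)*385 + (44 - 18*36) = -11*385 + (44 - 648) = -4235 - 604 = -4839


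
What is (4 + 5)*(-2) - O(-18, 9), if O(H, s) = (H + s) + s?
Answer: -18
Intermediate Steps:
O(H, s) = H + 2*s
(4 + 5)*(-2) - O(-18, 9) = (4 + 5)*(-2) - (-18 + 2*9) = 9*(-2) - (-18 + 18) = -18 - 1*0 = -18 + 0 = -18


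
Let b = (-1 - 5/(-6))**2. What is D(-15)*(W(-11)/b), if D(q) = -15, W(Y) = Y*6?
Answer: 35640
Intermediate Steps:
b = 1/36 (b = (-1 - 5*(-1/6))**2 = (-1 + 5/6)**2 = (-1/6)**2 = 1/36 ≈ 0.027778)
W(Y) = 6*Y
D(-15)*(W(-11)/b) = -15*6*(-11)/1/36 = -(-990)*36 = -15*(-2376) = 35640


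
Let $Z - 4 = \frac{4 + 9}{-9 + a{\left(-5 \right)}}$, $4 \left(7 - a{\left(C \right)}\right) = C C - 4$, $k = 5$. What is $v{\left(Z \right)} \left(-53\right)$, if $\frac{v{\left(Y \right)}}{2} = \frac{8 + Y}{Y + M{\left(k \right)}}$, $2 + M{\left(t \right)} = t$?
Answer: $- \frac{31376}{151} \approx -207.79$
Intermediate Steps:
$M{\left(t \right)} = -2 + t$
$a{\left(C \right)} = 8 - \frac{C^{2}}{4}$ ($a{\left(C \right)} = 7 - \frac{C C - 4}{4} = 7 - \frac{C^{2} - 4}{4} = 7 - \frac{-4 + C^{2}}{4} = 7 - \left(-1 + \frac{C^{2}}{4}\right) = 8 - \frac{C^{2}}{4}$)
$Z = \frac{64}{29}$ ($Z = 4 + \frac{4 + 9}{-9 + \left(8 - \frac{\left(-5\right)^{2}}{4}\right)} = 4 + \frac{13}{-9 + \left(8 - \frac{25}{4}\right)} = 4 + \frac{13}{-9 + \frac{7}{4}} = 4 + \frac{13}{- \frac{29}{4}} = 4 + 13 \left(- \frac{4}{29}\right) = 4 - \frac{52}{29} = \frac{64}{29} \approx 2.2069$)
$v{\left(Y \right)} = \frac{2 \left(8 + Y\right)}{3 + Y}$ ($v{\left(Y \right)} = 2 \frac{8 + Y}{Y + \left(-2 + 5\right)} = 2 \frac{8 + Y}{Y + 3} = 2 \frac{8 + Y}{3 + Y} = \frac{2 \left(8 + Y\right)}{3 + Y}$)
$v{\left(Z \right)} \left(-53\right) = \frac{2 \left(8 + \frac{64}{29}\right)}{3 + \frac{64}{29}} \left(-53\right) = 2 \frac{1}{\frac{151}{29}} \cdot \frac{296}{29} \left(-53\right) = 2 \cdot \frac{29}{151} \cdot \frac{296}{29} \left(-53\right) = \frac{592}{151} \left(-53\right) = - \frac{31376}{151}$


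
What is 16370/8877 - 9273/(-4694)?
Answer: 159157201/41668638 ≈ 3.8196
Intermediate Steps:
16370/8877 - 9273/(-4694) = 16370*(1/8877) - 9273*(-1/4694) = 16370/8877 + 9273/4694 = 159157201/41668638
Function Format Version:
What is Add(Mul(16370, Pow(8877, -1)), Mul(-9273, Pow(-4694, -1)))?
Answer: Rational(159157201, 41668638) ≈ 3.8196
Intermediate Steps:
Add(Mul(16370, Pow(8877, -1)), Mul(-9273, Pow(-4694, -1))) = Add(Mul(16370, Rational(1, 8877)), Mul(-9273, Rational(-1, 4694))) = Add(Rational(16370, 8877), Rational(9273, 4694)) = Rational(159157201, 41668638)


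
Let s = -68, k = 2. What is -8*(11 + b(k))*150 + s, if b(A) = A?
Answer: -15668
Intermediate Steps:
-8*(11 + b(k))*150 + s = -8*(11 + 2)*150 - 68 = -8*13*150 - 68 = -104*150 - 68 = -15600 - 68 = -15668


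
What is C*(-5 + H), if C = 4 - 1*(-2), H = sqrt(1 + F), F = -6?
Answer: -30 + 6*I*sqrt(5) ≈ -30.0 + 13.416*I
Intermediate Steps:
H = I*sqrt(5) (H = sqrt(1 - 6) = sqrt(-5) = I*sqrt(5) ≈ 2.2361*I)
C = 6 (C = 4 + 2 = 6)
C*(-5 + H) = 6*(-5 + I*sqrt(5)) = -30 + 6*I*sqrt(5)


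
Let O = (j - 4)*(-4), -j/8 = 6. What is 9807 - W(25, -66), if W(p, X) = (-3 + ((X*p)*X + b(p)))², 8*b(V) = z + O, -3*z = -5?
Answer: -6833811171817/576 ≈ -1.1864e+10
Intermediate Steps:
j = -48 (j = -8*6 = -48)
z = 5/3 (z = -⅓*(-5) = 5/3 ≈ 1.6667)
O = 208 (O = (-48 - 4)*(-4) = -52*(-4) = 208)
b(V) = 629/24 (b(V) = (5/3 + 208)/8 = (⅛)*(629/3) = 629/24)
W(p, X) = (557/24 + p*X²)² (W(p, X) = (-3 + ((X*p)*X + 629/24))² = (-3 + (p*X² + 629/24))² = (-3 + (629/24 + p*X²))² = (557/24 + p*X²)²)
9807 - W(25, -66) = 9807 - (557 + 24*25*(-66)²)²/576 = 9807 - (557 + 24*25*4356)²/576 = 9807 - (557 + 2613600)²/576 = 9807 - 2614157²/576 = 9807 - 6833816820649/576 = -6833811171817/576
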